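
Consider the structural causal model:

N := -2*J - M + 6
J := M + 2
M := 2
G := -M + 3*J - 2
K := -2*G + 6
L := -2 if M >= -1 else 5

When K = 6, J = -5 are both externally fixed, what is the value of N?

The joint intervention fixes K = 6, J = -5, removing each variable's own equation.
N = -2*J - M + 6  [with J=-5, M=2]  = 14

14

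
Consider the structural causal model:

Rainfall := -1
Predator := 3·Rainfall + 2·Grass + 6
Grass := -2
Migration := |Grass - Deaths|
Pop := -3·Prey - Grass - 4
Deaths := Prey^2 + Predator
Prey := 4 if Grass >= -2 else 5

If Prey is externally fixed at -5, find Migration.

The intervention breaks the incoming arrows to Prey: Prey := 4 if Grass >= -2 else 5 no longer applies, and Prey = -5.
Predator = 3·Rainfall + 2·Grass + 6  [with Rainfall=-1, Grass=-2]  = -1
Deaths = Prey^2 + Predator  [with Prey=-5, Predator=-1]  = 24
Migration = |Grass - Deaths|  [with Grass=-2, Deaths=24]  = 26

26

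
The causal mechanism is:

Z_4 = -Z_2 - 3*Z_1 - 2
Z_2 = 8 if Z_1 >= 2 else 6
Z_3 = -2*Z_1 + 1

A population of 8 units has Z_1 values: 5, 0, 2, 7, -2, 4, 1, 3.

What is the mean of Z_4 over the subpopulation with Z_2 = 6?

-7

Observing Z_2=6 restricts to units where Z_2's equation naturally yields 6: Z_1 ∈ {0, -2, 1}. In that subpopulation Z_4 = -8, -2, -11, mean -7.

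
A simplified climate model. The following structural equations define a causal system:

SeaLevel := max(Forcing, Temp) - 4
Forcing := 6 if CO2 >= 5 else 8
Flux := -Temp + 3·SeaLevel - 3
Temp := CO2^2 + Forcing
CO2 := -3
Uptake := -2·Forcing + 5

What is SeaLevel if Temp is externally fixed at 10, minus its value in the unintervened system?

-7

The intervention breaks the incoming arrows to Temp: Temp := CO2^2 + Forcing no longer applies, and Temp = 10.
Forcing = 6 if CO2 >= 5 else 8  [with CO2=-3]  = 8
SeaLevel = max(Forcing, Temp) - 4  [with Forcing=8, Temp=10]  = 6
Without intervention: Forcing = 6 if CO2 >= 5 else 8  [with CO2=-3]  = 8; Temp = CO2^2 + Forcing  [with CO2=-3, Forcing=8]  = 17; SeaLevel = max(Forcing, Temp) - 4  [with Forcing=8, Temp=17]  = 13.
Change = 6 − 13 = -7.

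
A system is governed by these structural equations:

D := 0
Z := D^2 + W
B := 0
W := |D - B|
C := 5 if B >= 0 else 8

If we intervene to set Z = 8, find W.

Under do(Z=8), the mechanism Z := D^2 + W is discarded; Z is fixed at 8.
Since W is not a descendant of the intervened variable, it is unaffected.
W = |D - B|  [with D=0, B=0]  = 0

0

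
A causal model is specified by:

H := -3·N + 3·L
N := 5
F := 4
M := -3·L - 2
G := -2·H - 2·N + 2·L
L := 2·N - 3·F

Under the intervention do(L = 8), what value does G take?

-12

The intervention breaks the incoming arrows to L: L := 2·N - 3·F no longer applies, and L = 8.
H = -3·N + 3·L  [with N=5, L=8]  = 9
G = -2·H - 2·N + 2·L  [with H=9, N=5, L=8]  = -12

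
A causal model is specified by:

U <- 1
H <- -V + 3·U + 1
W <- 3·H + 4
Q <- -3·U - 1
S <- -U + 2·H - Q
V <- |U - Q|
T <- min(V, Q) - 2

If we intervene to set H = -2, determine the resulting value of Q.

-4

Under do(H=-2), the mechanism H <- -V + 3·U + 1 is discarded; H is fixed at -2.
No directed path runs from H to Q, so Q keeps its natural value.
Q = -3·U - 1  [with U=1]  = -4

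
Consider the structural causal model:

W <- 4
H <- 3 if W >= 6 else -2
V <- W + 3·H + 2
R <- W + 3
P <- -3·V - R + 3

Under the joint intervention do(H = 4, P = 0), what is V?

18

Under do(H = 4, P = 0), each intervened variable's structural equation is replaced by its fixed value.
V = W + 3·H + 2  [with W=4, H=4]  = 18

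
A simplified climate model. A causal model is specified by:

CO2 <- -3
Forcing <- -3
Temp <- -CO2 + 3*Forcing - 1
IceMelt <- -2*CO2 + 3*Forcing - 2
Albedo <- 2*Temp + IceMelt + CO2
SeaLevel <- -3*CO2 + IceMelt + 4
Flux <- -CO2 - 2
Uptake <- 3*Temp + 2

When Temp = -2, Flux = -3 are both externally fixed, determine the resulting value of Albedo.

Setting Temp = -2, Flux = -3 by intervention discards those variables' equations.
IceMelt = -2*CO2 + 3*Forcing - 2  [with CO2=-3, Forcing=-3]  = -5
Albedo = 2*Temp + IceMelt + CO2  [with Temp=-2, IceMelt=-5, CO2=-3]  = -12

-12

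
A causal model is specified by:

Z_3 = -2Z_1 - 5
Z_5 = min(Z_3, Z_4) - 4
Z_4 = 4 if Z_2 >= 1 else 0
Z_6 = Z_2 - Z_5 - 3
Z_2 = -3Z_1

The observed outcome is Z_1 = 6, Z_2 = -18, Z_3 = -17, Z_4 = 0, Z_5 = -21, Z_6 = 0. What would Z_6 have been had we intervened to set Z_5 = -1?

-20

The intervention breaks the incoming arrows to Z_5: Z_5 = min(Z_3, Z_4) - 4 no longer applies, and Z_5 = -1.
Z_2 = -3Z_1  [with Z_1=6]  = -18
Z_6 = Z_2 - Z_5 - 3  [with Z_2=-18, Z_5=-1]  = -20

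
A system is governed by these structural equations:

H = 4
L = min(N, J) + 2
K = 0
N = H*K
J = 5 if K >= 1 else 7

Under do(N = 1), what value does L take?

3

Intervening sets N = 1 and removes its equation (N = H*K).
J = 5 if K >= 1 else 7  [with K=0]  = 7
L = min(N, J) + 2  [with N=1, J=7]  = 3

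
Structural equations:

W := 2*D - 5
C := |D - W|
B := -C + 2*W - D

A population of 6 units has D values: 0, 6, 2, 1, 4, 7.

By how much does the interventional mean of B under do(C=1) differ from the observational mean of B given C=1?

Under do(C=1), C's equation is replaced by C=1 for every unit. Per-unit B: -11, 7, -5, -8, 1, 10. Mean = -1.
Observing C=1 restricts to units where C's equation naturally yields 1: D ∈ {6, 4}. In that subpopulation B = 7, 1, mean 4.
Difference = -1 − 4 = -5.

-5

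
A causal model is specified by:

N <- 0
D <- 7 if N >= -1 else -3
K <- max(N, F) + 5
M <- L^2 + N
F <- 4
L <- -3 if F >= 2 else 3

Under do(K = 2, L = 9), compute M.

81

The joint intervention fixes K = 2, L = 9, removing each variable's own equation.
M = L^2 + N  [with L=9, N=0]  = 81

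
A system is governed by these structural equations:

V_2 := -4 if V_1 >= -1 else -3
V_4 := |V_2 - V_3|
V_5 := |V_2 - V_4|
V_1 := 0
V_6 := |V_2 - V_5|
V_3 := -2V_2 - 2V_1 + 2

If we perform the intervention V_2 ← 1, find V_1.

Under do(V_2=1), the mechanism V_2 := -4 if V_1 >= -1 else -3 is discarded; V_2 is fixed at 1.
V_1 is not downstream of the intervention, so its value is determined by the original equations.

0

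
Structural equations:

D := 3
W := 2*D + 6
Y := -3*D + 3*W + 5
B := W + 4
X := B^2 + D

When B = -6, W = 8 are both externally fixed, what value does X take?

39

The joint intervention fixes B = -6, W = 8, removing each variable's own equation.
X = B^2 + D  [with B=-6, D=3]  = 39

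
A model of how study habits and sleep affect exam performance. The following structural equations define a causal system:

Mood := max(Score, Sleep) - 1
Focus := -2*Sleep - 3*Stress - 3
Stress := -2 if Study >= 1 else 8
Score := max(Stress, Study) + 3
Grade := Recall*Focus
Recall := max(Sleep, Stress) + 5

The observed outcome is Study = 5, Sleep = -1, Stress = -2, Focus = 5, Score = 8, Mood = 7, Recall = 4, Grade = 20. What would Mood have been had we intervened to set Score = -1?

The intervention breaks the incoming arrows to Score: Score := max(Stress, Study) + 3 no longer applies, and Score = -1.
Mood = max(Score, Sleep) - 1  [with Score=-1, Sleep=-1]  = -2

-2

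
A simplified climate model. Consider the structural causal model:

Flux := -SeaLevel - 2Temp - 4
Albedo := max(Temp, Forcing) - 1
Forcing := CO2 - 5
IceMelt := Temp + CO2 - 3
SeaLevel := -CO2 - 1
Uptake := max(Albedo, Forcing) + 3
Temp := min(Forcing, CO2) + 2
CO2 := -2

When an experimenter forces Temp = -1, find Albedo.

do(Temp=-1) replaces the equation Temp := min(Forcing, CO2) + 2 with the constant Temp = -1.
Forcing = CO2 - 5  [with CO2=-2]  = -7
Albedo = max(Temp, Forcing) - 1  [with Temp=-1, Forcing=-7]  = -2

-2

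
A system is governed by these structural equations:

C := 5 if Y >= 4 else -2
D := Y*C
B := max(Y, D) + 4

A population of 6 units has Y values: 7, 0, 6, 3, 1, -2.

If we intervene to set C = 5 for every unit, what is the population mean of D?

12.5

Under do(C=5), C's equation is replaced by C=5 for every unit. Per-unit D: 35, 0, 30, 15, 5, -10. Mean = 12.5.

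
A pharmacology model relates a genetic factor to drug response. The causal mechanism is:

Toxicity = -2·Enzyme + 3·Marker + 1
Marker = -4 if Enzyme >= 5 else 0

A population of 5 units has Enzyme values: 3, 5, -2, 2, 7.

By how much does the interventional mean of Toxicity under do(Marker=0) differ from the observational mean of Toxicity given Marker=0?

-4

The intervention sets Marker=0 in all 5 units regardless of Enzyme. Recomputing Toxicity per unit gives -5, -9, 5, -3, -13; average -5.
Observing Marker=0 restricts to units where Marker's equation naturally yields 0: Enzyme ∈ {3, -2, 2}. In that subpopulation Toxicity = -5, 5, -3, mean -1.
Difference = -5 − (-1) = -4.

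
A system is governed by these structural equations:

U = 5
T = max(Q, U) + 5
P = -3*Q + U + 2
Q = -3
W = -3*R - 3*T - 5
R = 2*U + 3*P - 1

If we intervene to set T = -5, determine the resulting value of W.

-161

The intervention breaks the incoming arrows to T: T = max(Q, U) + 5 no longer applies, and T = -5.
P = -3*Q + U + 2  [with Q=-3, U=5]  = 16
R = 2*U + 3*P - 1  [with U=5, P=16]  = 57
W = -3*R - 3*T - 5  [with R=57, T=-5]  = -161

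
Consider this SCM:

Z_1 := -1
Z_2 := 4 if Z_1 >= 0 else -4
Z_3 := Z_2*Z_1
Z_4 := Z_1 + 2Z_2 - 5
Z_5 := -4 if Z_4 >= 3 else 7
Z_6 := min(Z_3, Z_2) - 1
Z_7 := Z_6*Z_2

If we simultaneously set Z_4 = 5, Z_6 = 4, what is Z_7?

Setting Z_4 = 5, Z_6 = 4 by intervention discards those variables' equations.
Z_2 = 4 if Z_1 >= 0 else -4  [with Z_1=-1]  = -4
Z_7 = Z_6*Z_2  [with Z_6=4, Z_2=-4]  = -16

-16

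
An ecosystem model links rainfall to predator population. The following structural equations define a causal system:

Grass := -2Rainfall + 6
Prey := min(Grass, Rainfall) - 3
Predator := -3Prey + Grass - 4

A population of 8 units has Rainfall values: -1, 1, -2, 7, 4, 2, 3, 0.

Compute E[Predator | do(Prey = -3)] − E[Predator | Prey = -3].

The intervention sets Prey=-3 in all 8 units regardless of Rainfall. Recomputing Predator per unit gives 13, 9, 15, -3, 3, 7, 5, 11; average 7.5.
E[Predator|Prey=-3] averages over only the 2 units with Prey=-3 (Rainfall = 3, 0): Predator = 5, 11, mean 8.
Difference = 7.5 − 8 = -0.5.

-0.5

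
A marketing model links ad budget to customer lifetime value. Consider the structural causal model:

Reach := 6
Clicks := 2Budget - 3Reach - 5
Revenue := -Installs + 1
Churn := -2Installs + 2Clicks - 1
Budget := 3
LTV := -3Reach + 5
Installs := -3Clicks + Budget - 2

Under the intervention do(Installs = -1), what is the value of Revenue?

Under do(Installs=-1), the mechanism Installs := -3Clicks + Budget - 2 is discarded; Installs is fixed at -1.
Revenue = -Installs + 1  [with Installs=-1]  = 2

2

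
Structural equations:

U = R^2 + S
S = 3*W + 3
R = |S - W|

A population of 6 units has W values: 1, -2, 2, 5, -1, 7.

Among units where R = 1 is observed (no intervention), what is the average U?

-0.5

Observing R=1 restricts to units where R's equation naturally yields 1: W ∈ {-2, -1}. In that subpopulation U = -2, 1, mean -0.5.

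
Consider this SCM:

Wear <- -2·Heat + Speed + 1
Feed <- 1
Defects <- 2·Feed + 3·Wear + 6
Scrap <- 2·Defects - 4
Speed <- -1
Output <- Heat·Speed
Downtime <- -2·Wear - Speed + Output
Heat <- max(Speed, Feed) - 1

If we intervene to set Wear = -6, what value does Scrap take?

-24

Under do(Wear=-6), the mechanism Wear <- -2·Heat + Speed + 1 is discarded; Wear is fixed at -6.
Defects = 2·Feed + 3·Wear + 6  [with Feed=1, Wear=-6]  = -10
Scrap = 2·Defects - 4  [with Defects=-10]  = -24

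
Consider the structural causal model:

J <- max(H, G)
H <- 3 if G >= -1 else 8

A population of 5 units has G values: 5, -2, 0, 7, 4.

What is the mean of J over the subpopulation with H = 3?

4.75

Observing H=3 restricts to units where H's equation naturally yields 3: G ∈ {5, 0, 7, 4}. In that subpopulation J = 5, 3, 7, 4, mean 4.75.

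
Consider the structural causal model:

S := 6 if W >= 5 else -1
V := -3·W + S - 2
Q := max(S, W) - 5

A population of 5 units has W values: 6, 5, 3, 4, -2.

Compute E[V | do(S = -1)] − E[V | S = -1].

-4.6

The intervention sets S=-1 in all 5 units regardless of W. Recomputing V per unit gives -21, -18, -12, -15, 3; average -12.6.
Conditioning on S=-1 selects the 3 unit(s) with W ∈ {3, 4, -2}. Their V values: -12, -15, 3. Mean = -8.
Difference = -12.6 − (-8) = -4.6.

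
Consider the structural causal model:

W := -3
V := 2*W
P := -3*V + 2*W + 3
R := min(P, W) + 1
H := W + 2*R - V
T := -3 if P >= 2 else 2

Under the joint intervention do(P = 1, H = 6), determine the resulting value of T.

2

Setting P = 1, H = 6 by intervention discards those variables' equations.
T = -3 if P >= 2 else 2  [with P=1]  = 2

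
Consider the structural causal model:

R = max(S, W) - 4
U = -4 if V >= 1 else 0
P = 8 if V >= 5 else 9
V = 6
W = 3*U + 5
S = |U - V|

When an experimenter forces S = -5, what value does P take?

8

The intervention breaks the incoming arrows to S: S = |U - V| no longer applies, and S = -5.
No directed path runs from S to P, so P keeps its natural value.
P = 8 if V >= 5 else 9  [with V=6]  = 8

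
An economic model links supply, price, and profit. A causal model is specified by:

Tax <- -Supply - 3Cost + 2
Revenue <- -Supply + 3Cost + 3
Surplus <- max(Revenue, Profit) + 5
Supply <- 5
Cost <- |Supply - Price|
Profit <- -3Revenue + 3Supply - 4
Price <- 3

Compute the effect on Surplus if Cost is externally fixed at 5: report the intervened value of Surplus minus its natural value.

The intervention breaks the incoming arrows to Cost: Cost <- |Supply - Price| no longer applies, and Cost = 5.
Revenue = -Supply + 3Cost + 3  [with Supply=5, Cost=5]  = 13
Profit = -3Revenue + 3Supply - 4  [with Revenue=13, Supply=5]  = -28
Surplus = max(Revenue, Profit) + 5  [with Revenue=13, Profit=-28]  = 18
Without intervention: Cost = |Supply - Price|  [with Supply=5, Price=3]  = 2; Revenue = -Supply + 3Cost + 3  [with Supply=5, Cost=2]  = 4; Profit = -3Revenue + 3Supply - 4  [with Revenue=4, Supply=5]  = -1; Surplus = max(Revenue, Profit) + 5  [with Revenue=4, Profit=-1]  = 9.
Change = 18 − 9 = 9.

9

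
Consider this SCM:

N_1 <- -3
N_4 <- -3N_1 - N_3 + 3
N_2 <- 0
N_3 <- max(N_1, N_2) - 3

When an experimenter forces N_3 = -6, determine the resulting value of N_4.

18

The intervention breaks the incoming arrows to N_3: N_3 <- max(N_1, N_2) - 3 no longer applies, and N_3 = -6.
N_4 = -3N_1 - N_3 + 3  [with N_1=-3, N_3=-6]  = 18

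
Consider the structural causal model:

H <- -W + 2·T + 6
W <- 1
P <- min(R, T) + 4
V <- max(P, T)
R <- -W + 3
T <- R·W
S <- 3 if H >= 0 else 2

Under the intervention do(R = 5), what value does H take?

15

do(R=5) replaces the equation R <- -W + 3 with the constant R = 5.
T = R·W  [with R=5, W=1]  = 5
H = -W + 2·T + 6  [with W=1, T=5]  = 15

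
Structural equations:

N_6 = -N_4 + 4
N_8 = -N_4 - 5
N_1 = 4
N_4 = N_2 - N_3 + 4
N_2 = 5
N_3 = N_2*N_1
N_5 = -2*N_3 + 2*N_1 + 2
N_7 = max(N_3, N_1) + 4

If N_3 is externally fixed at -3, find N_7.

The intervention breaks the incoming arrows to N_3: N_3 = N_2*N_1 no longer applies, and N_3 = -3.
N_7 = max(N_3, N_1) + 4  [with N_3=-3, N_1=4]  = 8

8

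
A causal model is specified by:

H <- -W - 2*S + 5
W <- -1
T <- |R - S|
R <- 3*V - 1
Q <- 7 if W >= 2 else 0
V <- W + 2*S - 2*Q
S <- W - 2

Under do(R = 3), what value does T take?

Intervening sets R = 3 and removes its equation (R <- 3*V - 1).
S = W - 2  [with W=-1]  = -3
T = |R - S|  [with R=3, S=-3]  = 6

6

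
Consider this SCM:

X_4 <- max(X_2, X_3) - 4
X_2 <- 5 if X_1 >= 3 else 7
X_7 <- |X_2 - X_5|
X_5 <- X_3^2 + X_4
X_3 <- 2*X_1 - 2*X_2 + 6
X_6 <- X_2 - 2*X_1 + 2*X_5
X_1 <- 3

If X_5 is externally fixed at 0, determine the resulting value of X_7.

5

Under do(X_5=0), the mechanism X_5 <- X_3^2 + X_4 is discarded; X_5 is fixed at 0.
X_2 = 5 if X_1 >= 3 else 7  [with X_1=3]  = 5
X_7 = |X_2 - X_5|  [with X_2=5, X_5=0]  = 5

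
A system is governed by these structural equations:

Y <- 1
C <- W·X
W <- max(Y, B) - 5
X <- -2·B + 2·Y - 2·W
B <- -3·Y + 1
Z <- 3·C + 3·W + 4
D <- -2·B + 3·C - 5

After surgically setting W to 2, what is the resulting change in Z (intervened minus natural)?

The intervention breaks the incoming arrows to W: W <- max(Y, B) - 5 no longer applies, and W = 2.
B = -3·Y + 1  [with Y=1]  = -2
X = -2·B + 2·Y - 2·W  [with B=-2, Y=1, W=2]  = 2
C = W·X  [with W=2, X=2]  = 4
Z = 3·C + 3·W + 4  [with C=4, W=2]  = 22
Without intervention: B = -3·Y + 1  [with Y=1]  = -2; W = max(Y, B) - 5  [with Y=1, B=-2]  = -4; X = -2·B + 2·Y - 2·W  [with B=-2, Y=1, W=-4]  = 14; C = W·X  [with W=-4, X=14]  = -56; Z = 3·C + 3·W + 4  [with C=-56, W=-4]  = -176.
Change = 22 − (-176) = 198.

198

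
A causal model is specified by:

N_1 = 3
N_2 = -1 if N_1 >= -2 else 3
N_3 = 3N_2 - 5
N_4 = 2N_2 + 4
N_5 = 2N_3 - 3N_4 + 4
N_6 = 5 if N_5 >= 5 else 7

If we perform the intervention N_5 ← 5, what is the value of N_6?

The intervention breaks the incoming arrows to N_5: N_5 = 2N_3 - 3N_4 + 4 no longer applies, and N_5 = 5.
N_6 = 5 if N_5 >= 5 else 7  [with N_5=5]  = 5

5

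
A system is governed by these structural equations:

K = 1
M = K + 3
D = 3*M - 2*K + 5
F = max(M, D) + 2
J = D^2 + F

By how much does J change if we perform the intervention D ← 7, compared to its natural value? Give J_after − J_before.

-184

do(D=7) replaces the equation D = 3*M - 2*K + 5 with the constant D = 7.
M = K + 3  [with K=1]  = 4
F = max(M, D) + 2  [with M=4, D=7]  = 9
J = D^2 + F  [with D=7, F=9]  = 58
Without intervention: M = K + 3  [with K=1]  = 4; D = 3*M - 2*K + 5  [with M=4, K=1]  = 15; F = max(M, D) + 2  [with M=4, D=15]  = 17; J = D^2 + F  [with D=15, F=17]  = 242.
Change = 58 − 242 = -184.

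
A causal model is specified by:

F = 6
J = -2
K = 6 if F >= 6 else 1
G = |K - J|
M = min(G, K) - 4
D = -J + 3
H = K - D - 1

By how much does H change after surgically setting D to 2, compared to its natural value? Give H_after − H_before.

Intervening sets D = 2 and removes its equation (D = -J + 3).
K = 6 if F >= 6 else 1  [with F=6]  = 6
H = K - D - 1  [with K=6, D=2]  = 3
Without intervention: K = 6 if F >= 6 else 1  [with F=6]  = 6; D = -J + 3  [with J=-2]  = 5; H = K - D - 1  [with K=6, D=5]  = 0.
Change = 3 − 0 = 3.

3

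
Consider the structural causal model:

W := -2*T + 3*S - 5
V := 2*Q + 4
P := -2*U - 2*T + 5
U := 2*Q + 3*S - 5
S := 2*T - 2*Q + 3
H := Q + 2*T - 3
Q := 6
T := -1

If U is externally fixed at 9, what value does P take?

-11

Intervening sets U = 9 and removes its equation (U := 2*Q + 3*S - 5).
P = -2*U - 2*T + 5  [with U=9, T=-1]  = -11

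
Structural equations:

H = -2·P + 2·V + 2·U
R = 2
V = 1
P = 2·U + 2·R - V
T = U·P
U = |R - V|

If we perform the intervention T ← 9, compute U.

do(T=9) replaces the equation T = U·P with the constant T = 9.
U is not downstream of the intervention, so its value is determined by the original equations.
U = |R - V|  [with R=2, V=1]  = 1

1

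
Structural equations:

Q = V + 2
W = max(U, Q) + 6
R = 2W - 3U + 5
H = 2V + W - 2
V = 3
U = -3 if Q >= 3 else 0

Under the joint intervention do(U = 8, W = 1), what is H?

Setting U = 8, W = 1 by intervention discards those variables' equations.
H = 2V + W - 2  [with V=3, W=1]  = 5

5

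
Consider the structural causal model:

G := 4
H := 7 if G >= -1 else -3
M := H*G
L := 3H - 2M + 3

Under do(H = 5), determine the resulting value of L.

-22

Under do(H=5), the mechanism H := 7 if G >= -1 else -3 is discarded; H is fixed at 5.
M = H*G  [with H=5, G=4]  = 20
L = 3H - 2M + 3  [with H=5, M=20]  = -22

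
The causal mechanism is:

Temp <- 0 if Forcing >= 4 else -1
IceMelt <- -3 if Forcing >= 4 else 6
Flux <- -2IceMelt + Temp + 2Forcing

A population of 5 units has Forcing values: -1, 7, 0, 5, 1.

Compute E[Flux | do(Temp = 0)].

0

do(Temp=0) breaks Temp's dependence on Forcing. With Temp=0 fixed, Flux across the units is -14, 20, -12, 16, -10, mean 0.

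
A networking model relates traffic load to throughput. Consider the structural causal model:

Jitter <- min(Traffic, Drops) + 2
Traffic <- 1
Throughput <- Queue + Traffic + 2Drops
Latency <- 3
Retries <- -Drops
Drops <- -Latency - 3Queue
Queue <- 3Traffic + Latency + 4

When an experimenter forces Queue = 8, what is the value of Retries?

27

do(Queue=8) replaces the equation Queue <- 3Traffic + Latency + 4 with the constant Queue = 8.
Drops = -Latency - 3Queue  [with Latency=3, Queue=8]  = -27
Retries = -Drops  [with Drops=-27]  = 27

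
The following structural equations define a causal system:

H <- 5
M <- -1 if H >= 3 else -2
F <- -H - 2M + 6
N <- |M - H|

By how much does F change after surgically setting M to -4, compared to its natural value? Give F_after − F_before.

6

The intervention breaks the incoming arrows to M: M <- -1 if H >= 3 else -2 no longer applies, and M = -4.
F = -H - 2M + 6  [with H=5, M=-4]  = 9
Without intervention: M = -1 if H >= 3 else -2  [with H=5]  = -1; F = -H - 2M + 6  [with H=5, M=-1]  = 3.
Change = 9 − 3 = 6.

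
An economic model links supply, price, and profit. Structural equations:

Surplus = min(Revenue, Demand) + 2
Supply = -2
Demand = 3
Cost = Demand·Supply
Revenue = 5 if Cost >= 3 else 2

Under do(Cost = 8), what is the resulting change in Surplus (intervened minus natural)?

do(Cost=8) replaces the equation Cost = Demand·Supply with the constant Cost = 8.
Revenue = 5 if Cost >= 3 else 2  [with Cost=8]  = 5
Surplus = min(Revenue, Demand) + 2  [with Revenue=5, Demand=3]  = 5
Without intervention: Cost = Demand·Supply  [with Demand=3, Supply=-2]  = -6; Revenue = 5 if Cost >= 3 else 2  [with Cost=-6]  = 2; Surplus = min(Revenue, Demand) + 2  [with Revenue=2, Demand=3]  = 4.
Change = 5 − 4 = 1.

1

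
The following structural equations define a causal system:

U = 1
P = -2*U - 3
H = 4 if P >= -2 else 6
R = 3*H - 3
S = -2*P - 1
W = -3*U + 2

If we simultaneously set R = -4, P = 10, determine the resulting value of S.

-21

Setting R = -4, P = 10 by intervention discards those variables' equations.
S = -2*P - 1  [with P=10]  = -21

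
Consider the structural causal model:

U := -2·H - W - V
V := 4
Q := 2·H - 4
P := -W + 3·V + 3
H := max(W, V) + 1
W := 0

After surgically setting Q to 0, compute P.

Under do(Q=0), the mechanism Q := 2·H - 4 is discarded; Q is fixed at 0.
Since P is not a descendant of the intervened variable, it is unaffected.
P = -W + 3·V + 3  [with W=0, V=4]  = 15

15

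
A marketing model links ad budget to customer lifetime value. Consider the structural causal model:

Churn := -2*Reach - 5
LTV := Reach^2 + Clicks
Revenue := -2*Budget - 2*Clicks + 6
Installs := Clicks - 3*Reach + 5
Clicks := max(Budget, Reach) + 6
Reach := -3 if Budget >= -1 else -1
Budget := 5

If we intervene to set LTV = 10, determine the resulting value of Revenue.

Intervening sets LTV = 10 and removes its equation (LTV := Reach^2 + Clicks).
Since Revenue is not a descendant of the intervened variable, it is unaffected.
Reach = -3 if Budget >= -1 else -1  [with Budget=5]  = -3
Clicks = max(Budget, Reach) + 6  [with Budget=5, Reach=-3]  = 11
Revenue = -2*Budget - 2*Clicks + 6  [with Budget=5, Clicks=11]  = -26

-26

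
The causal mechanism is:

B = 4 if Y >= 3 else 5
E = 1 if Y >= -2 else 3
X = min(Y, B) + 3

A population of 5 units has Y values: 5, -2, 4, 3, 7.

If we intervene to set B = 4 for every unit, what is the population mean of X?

5.6

do(B=4) breaks B's dependence on Y. With B=4 fixed, X across the units is 7, 1, 7, 6, 7, mean 5.6.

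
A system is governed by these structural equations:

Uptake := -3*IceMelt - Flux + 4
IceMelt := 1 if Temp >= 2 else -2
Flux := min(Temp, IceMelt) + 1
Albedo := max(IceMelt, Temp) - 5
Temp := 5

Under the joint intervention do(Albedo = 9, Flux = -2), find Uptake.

Setting Albedo = 9, Flux = -2 by intervention discards those variables' equations.
IceMelt = 1 if Temp >= 2 else -2  [with Temp=5]  = 1
Uptake = -3*IceMelt - Flux + 4  [with IceMelt=1, Flux=-2]  = 3

3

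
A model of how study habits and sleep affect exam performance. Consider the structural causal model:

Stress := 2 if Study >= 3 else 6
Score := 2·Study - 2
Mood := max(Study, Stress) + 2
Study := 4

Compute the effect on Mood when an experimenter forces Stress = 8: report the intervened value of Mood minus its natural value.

Under do(Stress=8), the mechanism Stress := 2 if Study >= 3 else 6 is discarded; Stress is fixed at 8.
Mood = max(Study, Stress) + 2  [with Study=4, Stress=8]  = 10
Without intervention: Stress = 2 if Study >= 3 else 6  [with Study=4]  = 2; Mood = max(Study, Stress) + 2  [with Study=4, Stress=2]  = 6.
Change = 10 − 6 = 4.

4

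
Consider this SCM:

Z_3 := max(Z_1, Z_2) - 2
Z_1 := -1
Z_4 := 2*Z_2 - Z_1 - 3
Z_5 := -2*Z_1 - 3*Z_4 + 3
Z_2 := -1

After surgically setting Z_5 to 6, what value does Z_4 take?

The intervention breaks the incoming arrows to Z_5: Z_5 := -2*Z_1 - 3*Z_4 + 3 no longer applies, and Z_5 = 6.
Since Z_4 is not a descendant of the intervened variable, it is unaffected.
Z_4 = 2*Z_2 - Z_1 - 3  [with Z_2=-1, Z_1=-1]  = -4

-4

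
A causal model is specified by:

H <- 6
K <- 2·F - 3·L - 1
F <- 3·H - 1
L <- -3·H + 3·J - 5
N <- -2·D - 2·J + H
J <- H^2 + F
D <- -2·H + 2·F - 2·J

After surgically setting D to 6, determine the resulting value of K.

-375

The intervention breaks the incoming arrows to D: D <- -2·H + 2·F - 2·J no longer applies, and D = 6.
No directed path runs from D to K, so K keeps its natural value.
F = 3·H - 1  [with H=6]  = 17
J = H^2 + F  [with H=6, F=17]  = 53
L = -3·H + 3·J - 5  [with H=6, J=53]  = 136
K = 2·F - 3·L - 1  [with F=17, L=136]  = -375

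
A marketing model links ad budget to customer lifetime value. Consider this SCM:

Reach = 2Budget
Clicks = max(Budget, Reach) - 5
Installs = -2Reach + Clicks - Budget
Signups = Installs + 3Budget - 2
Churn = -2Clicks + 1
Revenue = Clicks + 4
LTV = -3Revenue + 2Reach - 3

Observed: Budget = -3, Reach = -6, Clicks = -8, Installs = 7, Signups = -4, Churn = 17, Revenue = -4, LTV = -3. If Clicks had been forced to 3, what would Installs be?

18

The intervention breaks the incoming arrows to Clicks: Clicks = max(Budget, Reach) - 5 no longer applies, and Clicks = 3.
Reach = 2Budget  [with Budget=-3]  = -6
Installs = -2Reach + Clicks - Budget  [with Reach=-6, Clicks=3, Budget=-3]  = 18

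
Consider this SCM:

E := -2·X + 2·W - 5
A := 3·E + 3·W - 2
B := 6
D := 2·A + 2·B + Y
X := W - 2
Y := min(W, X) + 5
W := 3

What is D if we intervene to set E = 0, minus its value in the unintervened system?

The intervention breaks the incoming arrows to E: E := -2·X + 2·W - 5 no longer applies, and E = 0.
X = W - 2  [with W=3]  = 1
A = 3·E + 3·W - 2  [with E=0, W=3]  = 7
Y = min(W, X) + 5  [with W=3, X=1]  = 6
D = 2·A + 2·B + Y  [with A=7, B=6, Y=6]  = 32
Without intervention: X = W - 2  [with W=3]  = 1; E = -2·X + 2·W - 5  [with X=1, W=3]  = -1; A = 3·E + 3·W - 2  [with E=-1, W=3]  = 4; Y = min(W, X) + 5  [with W=3, X=1]  = 6; D = 2·A + 2·B + Y  [with A=4, B=6, Y=6]  = 26.
Change = 32 − 26 = 6.

6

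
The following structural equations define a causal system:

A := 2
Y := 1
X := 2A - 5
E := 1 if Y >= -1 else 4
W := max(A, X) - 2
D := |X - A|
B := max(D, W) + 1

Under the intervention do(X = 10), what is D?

8

The intervention breaks the incoming arrows to X: X := 2A - 5 no longer applies, and X = 10.
D = |X - A|  [with X=10, A=2]  = 8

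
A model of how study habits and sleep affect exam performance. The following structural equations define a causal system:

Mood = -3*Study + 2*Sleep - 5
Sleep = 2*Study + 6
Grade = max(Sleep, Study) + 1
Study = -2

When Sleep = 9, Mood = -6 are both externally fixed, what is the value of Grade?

10

Setting Sleep = 9, Mood = -6 by intervention discards those variables' equations.
Grade = max(Sleep, Study) + 1  [with Sleep=9, Study=-2]  = 10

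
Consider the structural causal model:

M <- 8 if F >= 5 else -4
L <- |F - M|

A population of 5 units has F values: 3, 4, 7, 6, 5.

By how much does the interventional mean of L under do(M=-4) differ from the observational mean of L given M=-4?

The intervention sets M=-4 in all 5 units regardless of F. Recomputing L per unit gives 7, 8, 11, 10, 9; average 9.
E[L|M=-4] averages over only the 2 units with M=-4 (F = 3, 4): L = 7, 8, mean 7.5.
Difference = 9 − 7.5 = 1.5.

1.5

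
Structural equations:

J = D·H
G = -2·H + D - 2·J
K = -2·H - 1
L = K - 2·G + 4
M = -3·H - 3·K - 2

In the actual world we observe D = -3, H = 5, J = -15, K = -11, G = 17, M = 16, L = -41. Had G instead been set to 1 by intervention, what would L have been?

Under do(G=1), the mechanism G = -2·H + D - 2·J is discarded; G is fixed at 1.
K = -2·H - 1  [with H=5]  = -11
L = K - 2·G + 4  [with K=-11, G=1]  = -9

-9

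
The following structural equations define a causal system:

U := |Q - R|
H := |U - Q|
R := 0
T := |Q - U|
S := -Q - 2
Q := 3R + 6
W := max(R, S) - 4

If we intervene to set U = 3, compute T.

3

The intervention breaks the incoming arrows to U: U := |Q - R| no longer applies, and U = 3.
Q = 3R + 6  [with R=0]  = 6
T = |Q - U|  [with Q=6, U=3]  = 3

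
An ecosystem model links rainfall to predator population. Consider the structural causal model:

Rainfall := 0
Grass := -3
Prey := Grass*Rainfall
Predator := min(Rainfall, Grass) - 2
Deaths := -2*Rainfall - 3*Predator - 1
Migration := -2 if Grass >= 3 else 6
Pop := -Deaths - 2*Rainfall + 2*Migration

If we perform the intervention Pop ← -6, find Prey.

Intervening sets Pop = -6 and removes its equation (Pop := -Deaths - 2*Rainfall + 2*Migration).
Prey is not downstream of the intervention, so its value is determined by the original equations.
Prey = Grass*Rainfall  [with Grass=-3, Rainfall=0]  = 0

0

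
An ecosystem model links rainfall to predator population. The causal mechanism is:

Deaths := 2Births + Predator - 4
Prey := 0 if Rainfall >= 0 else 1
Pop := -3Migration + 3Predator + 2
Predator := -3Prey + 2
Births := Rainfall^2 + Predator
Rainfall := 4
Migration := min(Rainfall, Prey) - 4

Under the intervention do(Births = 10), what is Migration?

Under do(Births=10), the mechanism Births := Rainfall^2 + Predator is discarded; Births is fixed at 10.
Since Migration is not a descendant of the intervened variable, it is unaffected.
Prey = 0 if Rainfall >= 0 else 1  [with Rainfall=4]  = 0
Migration = min(Rainfall, Prey) - 4  [with Rainfall=4, Prey=0]  = -4

-4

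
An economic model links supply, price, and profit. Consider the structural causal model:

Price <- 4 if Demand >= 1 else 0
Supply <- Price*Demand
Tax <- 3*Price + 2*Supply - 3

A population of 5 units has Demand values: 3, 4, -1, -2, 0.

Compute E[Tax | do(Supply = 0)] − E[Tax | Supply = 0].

do(Supply=0) breaks Supply's dependence on Demand. With Supply=0 fixed, Tax across the units is 9, 9, -3, -3, -3, mean 1.8.
Conditioning on Supply=0 selects the 3 unit(s) with Demand ∈ {-1, -2, 0}. Their Tax values: -3, -3, -3. Mean = -3.
Difference = 1.8 − (-3) = 4.8.

4.8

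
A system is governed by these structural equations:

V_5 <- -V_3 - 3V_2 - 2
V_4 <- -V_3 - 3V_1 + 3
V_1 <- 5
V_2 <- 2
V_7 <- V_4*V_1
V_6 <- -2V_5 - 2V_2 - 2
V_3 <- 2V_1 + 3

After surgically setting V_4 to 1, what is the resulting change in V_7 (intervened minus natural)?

The intervention breaks the incoming arrows to V_4: V_4 <- -V_3 - 3V_1 + 3 no longer applies, and V_4 = 1.
V_7 = V_4*V_1  [with V_4=1, V_1=5]  = 5
Without intervention: V_3 = 2V_1 + 3  [with V_1=5]  = 13; V_4 = -V_3 - 3V_1 + 3  [with V_3=13, V_1=5]  = -25; V_7 = V_4*V_1  [with V_4=-25, V_1=5]  = -125.
Change = 5 − (-125) = 130.

130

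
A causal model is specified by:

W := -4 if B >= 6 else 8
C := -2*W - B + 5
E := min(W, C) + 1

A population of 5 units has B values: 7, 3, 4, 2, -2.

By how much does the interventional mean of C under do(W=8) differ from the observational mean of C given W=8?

-1.05

Under do(W=8), W's equation is replaced by W=8 for every unit. Per-unit C: -18, -14, -15, -13, -9. Mean = -13.8.
Conditioning on W=8 selects the 4 unit(s) with B ∈ {3, 4, 2, -2}. Their C values: -14, -15, -13, -9. Mean = -12.75.
Difference = -13.8 − (-12.75) = -1.05.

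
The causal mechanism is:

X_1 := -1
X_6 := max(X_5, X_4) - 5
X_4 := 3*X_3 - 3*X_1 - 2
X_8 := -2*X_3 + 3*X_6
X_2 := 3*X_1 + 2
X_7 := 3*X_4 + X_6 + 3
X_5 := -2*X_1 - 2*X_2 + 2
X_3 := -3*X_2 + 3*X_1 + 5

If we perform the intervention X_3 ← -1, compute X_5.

do(X_3=-1) replaces the equation X_3 := -3*X_2 + 3*X_1 + 5 with the constant X_3 = -1.
X_5 is not downstream of the intervention, so its value is determined by the original equations.
X_2 = 3*X_1 + 2  [with X_1=-1]  = -1
X_5 = -2*X_1 - 2*X_2 + 2  [with X_1=-1, X_2=-1]  = 6

6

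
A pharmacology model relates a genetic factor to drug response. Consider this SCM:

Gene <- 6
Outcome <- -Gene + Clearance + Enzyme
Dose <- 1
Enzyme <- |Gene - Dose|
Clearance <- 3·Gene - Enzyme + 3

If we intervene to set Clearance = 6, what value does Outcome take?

Intervening sets Clearance = 6 and removes its equation (Clearance <- 3·Gene - Enzyme + 3).
Enzyme = |Gene - Dose|  [with Gene=6, Dose=1]  = 5
Outcome = -Gene + Clearance + Enzyme  [with Gene=6, Clearance=6, Enzyme=5]  = 5

5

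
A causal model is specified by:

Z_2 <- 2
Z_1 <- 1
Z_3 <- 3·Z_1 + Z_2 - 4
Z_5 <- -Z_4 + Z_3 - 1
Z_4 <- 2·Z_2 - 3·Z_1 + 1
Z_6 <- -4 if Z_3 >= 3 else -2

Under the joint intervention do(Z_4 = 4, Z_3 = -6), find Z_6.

The joint intervention fixes Z_4 = 4, Z_3 = -6, removing each variable's own equation.
Z_6 = -4 if Z_3 >= 3 else -2  [with Z_3=-6]  = -2

-2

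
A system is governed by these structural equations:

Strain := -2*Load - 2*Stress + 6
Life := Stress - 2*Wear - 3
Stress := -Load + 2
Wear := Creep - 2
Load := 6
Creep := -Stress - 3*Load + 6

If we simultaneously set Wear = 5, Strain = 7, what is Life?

The joint intervention fixes Wear = 5, Strain = 7, removing each variable's own equation.
Stress = -Load + 2  [with Load=6]  = -4
Life = Stress - 2*Wear - 3  [with Stress=-4, Wear=5]  = -17

-17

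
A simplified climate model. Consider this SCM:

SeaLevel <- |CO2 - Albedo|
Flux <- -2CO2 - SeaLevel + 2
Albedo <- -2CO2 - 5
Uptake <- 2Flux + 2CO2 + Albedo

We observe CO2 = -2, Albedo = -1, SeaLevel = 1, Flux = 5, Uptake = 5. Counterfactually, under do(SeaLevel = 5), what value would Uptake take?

do(SeaLevel=5) replaces the equation SeaLevel <- |CO2 - Albedo| with the constant SeaLevel = 5.
Albedo = -2CO2 - 5  [with CO2=-2]  = -1
Flux = -2CO2 - SeaLevel + 2  [with CO2=-2, SeaLevel=5]  = 1
Uptake = 2Flux + 2CO2 + Albedo  [with Flux=1, CO2=-2, Albedo=-1]  = -3

-3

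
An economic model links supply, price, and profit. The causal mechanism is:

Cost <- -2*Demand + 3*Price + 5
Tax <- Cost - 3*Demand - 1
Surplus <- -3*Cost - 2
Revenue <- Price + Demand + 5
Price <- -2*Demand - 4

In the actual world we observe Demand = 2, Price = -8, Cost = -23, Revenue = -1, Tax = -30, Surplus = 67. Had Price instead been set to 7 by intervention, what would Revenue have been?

Under do(Price=7), the mechanism Price <- -2*Demand - 4 is discarded; Price is fixed at 7.
Revenue = Price + Demand + 5  [with Price=7, Demand=2]  = 14

14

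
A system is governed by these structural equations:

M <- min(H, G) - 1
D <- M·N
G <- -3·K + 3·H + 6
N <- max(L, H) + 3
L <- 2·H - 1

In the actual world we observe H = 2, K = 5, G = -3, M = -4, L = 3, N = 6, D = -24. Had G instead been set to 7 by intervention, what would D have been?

The intervention breaks the incoming arrows to G: G <- -3·K + 3·H + 6 no longer applies, and G = 7.
M = min(H, G) - 1  [with H=2, G=7]  = 1
L = 2·H - 1  [with H=2]  = 3
N = max(L, H) + 3  [with L=3, H=2]  = 6
D = M·N  [with M=1, N=6]  = 6

6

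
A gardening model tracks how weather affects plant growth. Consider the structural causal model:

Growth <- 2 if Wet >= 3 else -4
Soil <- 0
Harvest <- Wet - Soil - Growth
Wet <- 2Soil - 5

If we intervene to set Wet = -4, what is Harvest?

Under do(Wet=-4), the mechanism Wet <- 2Soil - 5 is discarded; Wet is fixed at -4.
Growth = 2 if Wet >= 3 else -4  [with Wet=-4]  = -4
Harvest = Wet - Soil - Growth  [with Wet=-4, Soil=0, Growth=-4]  = 0

0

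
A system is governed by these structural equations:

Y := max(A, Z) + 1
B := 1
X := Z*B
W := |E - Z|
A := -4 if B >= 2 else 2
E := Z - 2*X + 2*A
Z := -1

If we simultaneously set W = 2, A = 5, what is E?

11

Under do(W = 2, A = 5), each intervened variable's structural equation is replaced by its fixed value.
X = Z*B  [with Z=-1, B=1]  = -1
E = Z - 2*X + 2*A  [with Z=-1, X=-1, A=5]  = 11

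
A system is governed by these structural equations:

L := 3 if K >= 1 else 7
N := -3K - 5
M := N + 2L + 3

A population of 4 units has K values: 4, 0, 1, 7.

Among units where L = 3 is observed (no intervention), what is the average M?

Conditioning on L=3 selects the 3 unit(s) with K ∈ {4, 1, 7}. Their M values: -8, 1, -17. Mean = -8.

-8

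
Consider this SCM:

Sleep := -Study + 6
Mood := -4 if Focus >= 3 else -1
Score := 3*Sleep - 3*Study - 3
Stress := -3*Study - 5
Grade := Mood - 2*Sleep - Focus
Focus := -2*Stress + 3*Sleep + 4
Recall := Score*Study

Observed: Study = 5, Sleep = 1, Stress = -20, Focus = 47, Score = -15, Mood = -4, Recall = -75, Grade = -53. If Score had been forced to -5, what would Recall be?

-25

Under do(Score=-5), the mechanism Score := 3*Sleep - 3*Study - 3 is discarded; Score is fixed at -5.
Recall = Score*Study  [with Score=-5, Study=5]  = -25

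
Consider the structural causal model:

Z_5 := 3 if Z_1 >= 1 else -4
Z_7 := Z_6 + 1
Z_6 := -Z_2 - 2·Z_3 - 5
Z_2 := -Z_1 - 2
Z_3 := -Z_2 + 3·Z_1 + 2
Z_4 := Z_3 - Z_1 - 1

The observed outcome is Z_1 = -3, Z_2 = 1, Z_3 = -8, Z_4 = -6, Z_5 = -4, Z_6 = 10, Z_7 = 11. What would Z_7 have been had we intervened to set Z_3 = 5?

-15

The intervention breaks the incoming arrows to Z_3: Z_3 := -Z_2 + 3·Z_1 + 2 no longer applies, and Z_3 = 5.
Z_2 = -Z_1 - 2  [with Z_1=-3]  = 1
Z_6 = -Z_2 - 2·Z_3 - 5  [with Z_2=1, Z_3=5]  = -16
Z_7 = Z_6 + 1  [with Z_6=-16]  = -15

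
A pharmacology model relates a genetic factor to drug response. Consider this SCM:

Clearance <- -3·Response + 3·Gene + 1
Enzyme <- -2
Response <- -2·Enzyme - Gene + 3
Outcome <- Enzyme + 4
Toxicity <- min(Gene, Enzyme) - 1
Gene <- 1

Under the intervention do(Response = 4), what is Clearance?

do(Response=4) replaces the equation Response <- -2·Enzyme - Gene + 3 with the constant Response = 4.
Clearance = -3·Response + 3·Gene + 1  [with Response=4, Gene=1]  = -8

-8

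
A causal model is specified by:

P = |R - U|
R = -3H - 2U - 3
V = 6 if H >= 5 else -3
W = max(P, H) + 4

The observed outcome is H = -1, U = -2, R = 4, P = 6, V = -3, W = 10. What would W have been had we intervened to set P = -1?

Under do(P=-1), the mechanism P = |R - U| is discarded; P is fixed at -1.
W = max(P, H) + 4  [with P=-1, H=-1]  = 3

3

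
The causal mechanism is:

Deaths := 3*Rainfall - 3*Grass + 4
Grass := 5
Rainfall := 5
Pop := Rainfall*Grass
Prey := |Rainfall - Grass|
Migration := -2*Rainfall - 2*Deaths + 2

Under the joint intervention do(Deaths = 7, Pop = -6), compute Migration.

-22

Setting Deaths = 7, Pop = -6 by intervention discards those variables' equations.
Migration = -2*Rainfall - 2*Deaths + 2  [with Rainfall=5, Deaths=7]  = -22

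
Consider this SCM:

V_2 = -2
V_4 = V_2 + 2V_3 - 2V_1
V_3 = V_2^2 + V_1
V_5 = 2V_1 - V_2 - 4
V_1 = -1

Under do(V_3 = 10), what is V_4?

The intervention breaks the incoming arrows to V_3: V_3 = V_2^2 + V_1 no longer applies, and V_3 = 10.
V_4 = V_2 + 2V_3 - 2V_1  [with V_2=-2, V_3=10, V_1=-1]  = 20

20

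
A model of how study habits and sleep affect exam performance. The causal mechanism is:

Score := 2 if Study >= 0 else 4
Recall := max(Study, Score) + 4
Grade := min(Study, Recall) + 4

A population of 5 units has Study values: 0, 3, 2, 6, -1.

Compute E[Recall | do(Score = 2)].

Under do(Score=2), Score's equation is replaced by Score=2 for every unit. Per-unit Recall: 6, 7, 6, 10, 6. Mean = 7.

7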